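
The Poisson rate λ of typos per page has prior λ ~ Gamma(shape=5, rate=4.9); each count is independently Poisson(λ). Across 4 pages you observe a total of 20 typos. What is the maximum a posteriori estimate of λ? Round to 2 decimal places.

λ̂_MAP = 2.70

Σxᵢ = 20, n = 4.
Posterior ∝ λ^4e^(−4.9λ) · λ^20e^(−4λ) = λ^24e^(−8.9λ), i.e. Gamma(shape=25, rate=8.9).
The mode of a Gamma(a, b) with a ≥ 1 (shape–rate) is (a−1)/b = 24/8.9 ≈ 2.70.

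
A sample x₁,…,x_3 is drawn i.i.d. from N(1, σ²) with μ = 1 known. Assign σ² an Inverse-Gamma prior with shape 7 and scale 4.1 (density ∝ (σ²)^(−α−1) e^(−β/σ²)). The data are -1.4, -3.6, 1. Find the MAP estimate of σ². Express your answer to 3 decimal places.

σ̂²_MAP = 1.848

Sum of squared deviations about the known mean: SS = (-1.4−1)² + (-3.6−1)² + (1−1)² = 26.92.
The Normal likelihood contributes (σ²)^(−n/2) exp(−SS/(2σ²)), so the posterior is Inverse-Gamma(α + n/2, β + SS/2) = Inverse-Gamma(8.5, 17.56).
The mode of Inverse-Gamma(a, b) is b/(a+1) = 17.56/9.5 ≈ 1.848.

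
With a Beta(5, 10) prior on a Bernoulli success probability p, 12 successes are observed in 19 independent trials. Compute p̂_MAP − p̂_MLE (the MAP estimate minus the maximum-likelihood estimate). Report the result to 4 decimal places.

Posterior is Beta(17, 17); MAP = (17−1)/(34−2) = 16/32 ≈ 0.50000.
MLE ignores the prior: p̂_MLE = k/n = 12/19 ≈ 0.63158.
Difference = 16/32 − 12/19 = -5/38 ≈ -0.1316.

MAP − MLE = -0.1316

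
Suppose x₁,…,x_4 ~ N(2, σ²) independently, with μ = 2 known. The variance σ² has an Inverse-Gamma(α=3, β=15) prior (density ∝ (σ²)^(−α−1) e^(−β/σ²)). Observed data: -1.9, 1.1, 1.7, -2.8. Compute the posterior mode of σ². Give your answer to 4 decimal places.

σ̂²_MAP = 5.7625

Sum of squared deviations about the known mean: SS = (-1.9−2)² + (1.1−2)² + (1.7−2)² + (-2.8−2)² = 39.15.
The Normal likelihood contributes (σ²)^(−n/2) exp(−SS/(2σ²)), so the posterior is Inverse-Gamma(α + n/2, β + SS/2) = Inverse-Gamma(5, 34.575).
The mode of Inverse-Gamma(a, b) is b/(a+1) = 34.575/6 ≈ 5.7625.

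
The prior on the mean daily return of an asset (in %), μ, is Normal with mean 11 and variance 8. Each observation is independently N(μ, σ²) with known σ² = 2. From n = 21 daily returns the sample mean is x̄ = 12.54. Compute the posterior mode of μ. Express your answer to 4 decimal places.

μ̂_MAP = 12.5219

n = 21, x̄ = 12.54.
For a Normal prior and Normal likelihood with known variance, the posterior is Normal; its mode equals its mean, the precision-weighted average.
Prior precision 1/σ₀² = 1/8 = 0.125; data precision n/σ² = 21/2 = 10.5.
μ̂ = (0.125·11 + 10.5·12.54) / (0.125 + 10.5) = 133.045/10.625 = 26609/2125 ≈ 12.5219.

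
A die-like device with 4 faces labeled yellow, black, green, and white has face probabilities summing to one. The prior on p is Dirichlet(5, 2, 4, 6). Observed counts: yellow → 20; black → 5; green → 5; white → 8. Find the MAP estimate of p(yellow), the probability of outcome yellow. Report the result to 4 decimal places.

The posterior is Dirichlet(αᵢ + nᵢ) = Dirichlet(25, 7, 9, 14).
For a Dirichlet(a₁,…,a_K) with all aᵢ > 1, the mode has j-th component (aⱼ − 1)/(Σaᵢ − K).
Here Σaᵢ = 55 and K = 4, so p(yellow) = (25 − 1)/(55 − 4) = 24/51 ≈ 0.4706.

MAP estimate of p(yellow) = 0.4706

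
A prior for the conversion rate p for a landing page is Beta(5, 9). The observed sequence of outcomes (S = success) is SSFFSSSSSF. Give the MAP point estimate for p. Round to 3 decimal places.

p̂_MAP = 0.500

Prior: Beta(5, 9).
Data: 7 successes in 10 trials (from the sequence). The binomial likelihood contributes p^7(1−p)^3, so the posterior is Beta(5+7, 9+3) = Beta(12, 12).
For Beta(a, b) with a, b > 1 the mode is (a−1)/(a+b−2) = 11/22 ≈ 0.500.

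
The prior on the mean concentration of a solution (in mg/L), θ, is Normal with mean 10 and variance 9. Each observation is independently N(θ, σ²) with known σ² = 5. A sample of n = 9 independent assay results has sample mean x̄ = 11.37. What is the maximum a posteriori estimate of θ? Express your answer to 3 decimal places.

θ̂_MAP = 11.290

n = 9, x̄ = 11.37.
For a Normal prior and Normal likelihood with known variance, the posterior is Normal; its mode equals its mean, the precision-weighted average.
Prior precision 1/σ₀² = 1/9; data precision n/σ² = 9/5 = 1.8.
θ̂ = ((1/9)·10 + 1.8·11.37) / (1/9 + 1.8) = (97097/4500)/(86/45) = 97097/8600 ≈ 11.290.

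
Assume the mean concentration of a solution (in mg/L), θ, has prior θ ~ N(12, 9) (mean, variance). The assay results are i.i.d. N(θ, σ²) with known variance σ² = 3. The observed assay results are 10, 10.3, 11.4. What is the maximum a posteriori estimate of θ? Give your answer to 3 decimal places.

θ̂_MAP = 10.710

n = 3; x̄ = (10 + 10.3 + 11.4)/3 = 31.7/3 = 317/30 ≈ 10.5667.
For a Normal prior and Normal likelihood with known variance, the posterior is Normal; its mode equals its mean, the precision-weighted average.
Prior precision 1/σ₀² = 1/9; data precision n/σ² = 3/3 = 1.
θ̂ = ((1/9)·12 + 1·(317/30)) / (1/9 + 1) = 11.9/(10/9) = 10.710.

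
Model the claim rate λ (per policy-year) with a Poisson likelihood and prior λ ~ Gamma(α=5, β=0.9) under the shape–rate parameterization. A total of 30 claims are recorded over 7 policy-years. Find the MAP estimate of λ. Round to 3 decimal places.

λ̂_MAP = 4.304

Σxᵢ = 30, n = 7.
Posterior ∝ λ^4e^(−0.9λ) · λ^30e^(−7λ) = λ^34e^(−7.9λ), i.e. Gamma(shape=35, rate=7.9).
The mode of a Gamma(a, b) with a ≥ 1 (shape–rate) is (a−1)/b = 34/7.9 ≈ 4.304.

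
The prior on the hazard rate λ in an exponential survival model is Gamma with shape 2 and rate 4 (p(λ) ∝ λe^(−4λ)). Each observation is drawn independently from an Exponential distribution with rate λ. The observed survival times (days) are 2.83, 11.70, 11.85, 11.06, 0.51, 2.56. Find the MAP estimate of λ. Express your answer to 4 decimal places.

λ̂_MAP = 0.1573

The Exponential(rate=λ) likelihood is ∝ λ^n e^(−λΣtᵢ). Here n = 6 and Σtᵢ = 2.83 + 11.70 + 11.85 + 11.06 + 0.51 + 2.56 = 40.51.
Posterior ∝ λe^(−4λ) · λ^6e^(−40.51λ) = λ^7e^(−44.51λ), i.e. Gamma(8, 44.51).
Mode = (a−1)/b = 7/44.51 ≈ 0.1573.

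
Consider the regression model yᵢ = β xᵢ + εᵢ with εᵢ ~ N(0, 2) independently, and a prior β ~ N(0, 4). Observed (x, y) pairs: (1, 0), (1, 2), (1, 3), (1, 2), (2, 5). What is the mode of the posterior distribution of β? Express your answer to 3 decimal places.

log p(β | y) = −Σ(yᵢ − βxᵢ)²/(2·2) − β²/(2·4) + const.
Setting the derivative to zero: Σxᵢ(yᵢ − βxᵢ)/2 − β/4 = 0, so β = Σxᵢyᵢ / (Σxᵢ² + σ²/τ²).
Σxᵢyᵢ = 1·0 + 1·2 + 1·3 + 1·2 + 2·5 = 17; Σxᵢ² = 8; σ²/τ² = 0.5.
β̂_MAP = 17 / (8 + 0.5) = 17/8.5 ≈ 2.000.

β̂_MAP = 2.000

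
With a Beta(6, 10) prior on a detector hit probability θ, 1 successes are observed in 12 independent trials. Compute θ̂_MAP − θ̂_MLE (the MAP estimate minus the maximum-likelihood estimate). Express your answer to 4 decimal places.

MAP − MLE = 0.1474

Posterior is Beta(7, 21); MAP = (7−1)/(28−2) = 6/26 ≈ 0.23077.
MLE ignores the prior: θ̂_MLE = k/n = 1/12 ≈ 0.08333.
Difference = 6/26 − 1/12 = 23/156 ≈ 0.1474.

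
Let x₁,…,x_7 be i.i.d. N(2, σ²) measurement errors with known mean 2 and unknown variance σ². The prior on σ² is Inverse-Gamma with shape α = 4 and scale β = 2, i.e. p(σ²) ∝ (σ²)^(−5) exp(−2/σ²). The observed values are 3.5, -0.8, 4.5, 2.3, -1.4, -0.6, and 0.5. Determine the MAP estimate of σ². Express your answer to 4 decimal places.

Sum of squared deviations about the known mean: SS = (3.5−2)² + (-0.8−2)² + (4.5−2)² + (2.3−2)² + (-1.4−2)² + (-0.6−2)² + (0.5−2)² = 37.
The Normal likelihood contributes (σ²)^(−n/2) exp(−SS/(2σ²)), so the posterior is Inverse-Gamma(α + n/2, β + SS/2) = Inverse-Gamma(7.5, 20.5).
The mode of Inverse-Gamma(a, b) is b/(a+1) = 20.5/8.5 ≈ 2.4118.

σ̂²_MAP = 2.4118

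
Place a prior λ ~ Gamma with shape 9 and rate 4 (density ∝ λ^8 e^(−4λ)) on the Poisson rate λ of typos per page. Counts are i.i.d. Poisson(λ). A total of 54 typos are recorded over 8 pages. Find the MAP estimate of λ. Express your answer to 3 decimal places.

Σxᵢ = 54, n = 8.
Posterior ∝ λ^8e^(−4λ) · λ^54e^(−8λ) = λ^62e^(−12λ), i.e. Gamma(shape=63, rate=12).
The mode of a Gamma(a, b) with a ≥ 1 (shape–rate) is (a−1)/b = 62/12 ≈ 5.167.

λ̂_MAP = 5.167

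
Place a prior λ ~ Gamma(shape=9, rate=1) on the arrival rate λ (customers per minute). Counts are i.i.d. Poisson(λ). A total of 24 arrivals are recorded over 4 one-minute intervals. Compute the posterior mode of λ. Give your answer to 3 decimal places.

Σxᵢ = 24, n = 4.
Posterior ∝ λ^8e^(−1λ) · λ^24e^(−4λ) = λ^32e^(−5λ), i.e. Gamma(shape=33, rate=5).
The mode of a Gamma(a, b) with a ≥ 1 (shape–rate) is (a−1)/b = 32/5 ≈ 6.400.

λ̂_MAP = 6.400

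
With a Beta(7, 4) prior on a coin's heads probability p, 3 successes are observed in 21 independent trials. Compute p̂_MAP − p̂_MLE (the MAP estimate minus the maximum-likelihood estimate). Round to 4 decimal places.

MAP − MLE = 0.1571

Posterior is Beta(10, 22); MAP = (10−1)/(32−2) = 9/30 ≈ 0.30000.
MLE ignores the prior: p̂_MLE = k/n = 3/21 ≈ 0.14286.
Difference = 9/30 − 3/21 = 11/70 ≈ 0.1571.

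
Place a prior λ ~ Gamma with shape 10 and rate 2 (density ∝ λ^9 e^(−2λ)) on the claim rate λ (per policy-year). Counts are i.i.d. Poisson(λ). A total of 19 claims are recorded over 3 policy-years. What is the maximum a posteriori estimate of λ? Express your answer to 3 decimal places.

Σxᵢ = 19, n = 3.
Posterior ∝ λ^9e^(−2λ) · λ^19e^(−3λ) = λ^28e^(−5λ), i.e. Gamma(shape=29, rate=5).
The mode of a Gamma(a, b) with a ≥ 1 (shape–rate) is (a−1)/b = 28/5 ≈ 5.600.

λ̂_MAP = 5.600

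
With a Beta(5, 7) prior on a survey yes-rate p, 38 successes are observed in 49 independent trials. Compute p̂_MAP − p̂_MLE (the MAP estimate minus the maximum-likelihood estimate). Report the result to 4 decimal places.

Posterior is Beta(43, 18); MAP = (43−1)/(61−2) = 42/59 ≈ 0.71186.
MLE ignores the prior: p̂_MLE = k/n = 38/49 ≈ 0.77551.
Difference = 42/59 − 38/49 = -184/2891 ≈ -0.0636.

MAP − MLE = -0.0636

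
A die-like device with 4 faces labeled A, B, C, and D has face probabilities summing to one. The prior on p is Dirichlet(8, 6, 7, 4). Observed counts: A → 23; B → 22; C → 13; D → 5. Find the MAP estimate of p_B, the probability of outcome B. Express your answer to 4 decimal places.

The posterior is Dirichlet(αᵢ + nᵢ) = Dirichlet(31, 28, 20, 9).
For a Dirichlet(a₁,…,a_K) with all aᵢ > 1, the mode has j-th component (aⱼ − 1)/(Σaᵢ − K).
Here Σaᵢ = 88 and K = 4, so p_B = (28 − 1)/(88 − 4) = 27/84 ≈ 0.3214.

MAP estimate of p_B = 0.3214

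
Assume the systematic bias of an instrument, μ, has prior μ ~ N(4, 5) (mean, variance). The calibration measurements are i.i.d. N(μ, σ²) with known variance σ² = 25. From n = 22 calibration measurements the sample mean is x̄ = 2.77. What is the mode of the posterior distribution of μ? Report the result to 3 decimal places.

μ̂_MAP = 2.998

n = 22, x̄ = 2.77.
For a Normal prior and Normal likelihood with known variance, the posterior is Normal; its mode equals its mean, the precision-weighted average.
Prior precision 1/σ₀² = 1/5 = 0.2; data precision n/σ² = 22/25 = 0.88.
μ̂ = (0.2·4 + 0.88·2.77) / (0.2 + 0.88) = 3.2376/1.08 = 1349/450 ≈ 2.998.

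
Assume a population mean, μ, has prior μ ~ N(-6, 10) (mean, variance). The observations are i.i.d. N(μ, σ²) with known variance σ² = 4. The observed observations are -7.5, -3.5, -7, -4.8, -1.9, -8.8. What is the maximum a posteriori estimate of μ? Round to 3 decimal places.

n = 6; x̄ = ((-7.5) + (-3.5) + (-7) + (-4.8) + (-1.9) + (-8.8))/6 = -33.5/6 = -67/12 ≈ -5.5833.
For a Normal prior and Normal likelihood with known variance, the posterior is Normal; its mode equals its mean, the precision-weighted average.
Prior precision 1/σ₀² = 1/10 = 0.1; data precision n/σ² = 6/4 = 1.5.
μ̂ = (0.1·(-6) + 1.5·(-67/12)) / (0.1 + 1.5) = (-8.975)/1.6 = -5.609375 ≈ -5.609.

μ̂_MAP = -5.609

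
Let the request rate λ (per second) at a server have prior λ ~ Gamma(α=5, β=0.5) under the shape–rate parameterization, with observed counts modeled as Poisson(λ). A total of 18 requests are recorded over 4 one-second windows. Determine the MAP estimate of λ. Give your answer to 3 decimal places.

λ̂_MAP = 4.889

Σxᵢ = 18, n = 4.
Posterior ∝ λ^4e^(−0.5λ) · λ^18e^(−4λ) = λ^22e^(−4.5λ), i.e. Gamma(shape=23, rate=4.5).
The mode of a Gamma(a, b) with a ≥ 1 (shape–rate) is (a−1)/b = 22/4.5 ≈ 4.889.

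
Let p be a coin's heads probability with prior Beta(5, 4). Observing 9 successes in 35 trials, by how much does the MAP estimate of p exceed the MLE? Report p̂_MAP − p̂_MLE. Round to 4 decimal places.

MAP − MLE = 0.0524

Posterior is Beta(14, 30); MAP = (14−1)/(44−2) = 13/42 ≈ 0.30952.
MLE ignores the prior: p̂_MLE = k/n = 9/35 ≈ 0.25714.
Difference = 13/42 − 9/35 = 11/210 ≈ 0.0524.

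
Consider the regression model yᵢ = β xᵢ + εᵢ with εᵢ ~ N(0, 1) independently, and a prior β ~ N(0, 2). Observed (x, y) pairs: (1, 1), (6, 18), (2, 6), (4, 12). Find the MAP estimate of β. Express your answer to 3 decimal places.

β̂_MAP = 2.939

log p(β | y) = −Σ(yᵢ − βxᵢ)²/(2·1) − β²/(2·2) + const.
Setting the derivative to zero: Σxᵢ(yᵢ − βxᵢ)/1 − β/2 = 0, so β = Σxᵢyᵢ / (Σxᵢ² + σ²/τ²).
Σxᵢyᵢ = 1·1 + 6·18 + 2·6 + 4·12 = 169; Σxᵢ² = 57; σ²/τ² = 0.5.
β̂_MAP = 169 / (57 + 0.5) = 169/57.5 ≈ 2.939.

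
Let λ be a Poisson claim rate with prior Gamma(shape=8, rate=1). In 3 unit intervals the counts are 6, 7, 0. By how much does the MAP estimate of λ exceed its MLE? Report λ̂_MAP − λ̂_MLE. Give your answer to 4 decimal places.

Σxᵢ = 13. Posterior is Gamma(21, 4); MAP = (21−1)/4 = 20/4 ≈ 5.00000.
MLE = x̄ = 13/3 ≈ 4.33333.
Difference = 20/4 − 13/3 = 2/3 ≈ 0.6667.

MAP − MLE = 0.6667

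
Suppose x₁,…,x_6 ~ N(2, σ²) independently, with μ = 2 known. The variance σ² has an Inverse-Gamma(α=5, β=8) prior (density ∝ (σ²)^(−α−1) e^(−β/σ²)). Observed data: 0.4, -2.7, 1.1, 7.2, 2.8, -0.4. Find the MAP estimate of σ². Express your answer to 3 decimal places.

σ̂²_MAP = 4.161

Sum of squared deviations about the known mean: SS = (0.4−2)² + (-2.7−2)² + (1.1−2)² + (7.2−2)² + (2.8−2)² + (-0.4−2)² = 58.9.
The Normal likelihood contributes (σ²)^(−n/2) exp(−SS/(2σ²)), so the posterior is Inverse-Gamma(α + n/2, β + SS/2) = Inverse-Gamma(8, 37.45).
The mode of Inverse-Gamma(a, b) is b/(a+1) = 37.45/9 ≈ 4.161.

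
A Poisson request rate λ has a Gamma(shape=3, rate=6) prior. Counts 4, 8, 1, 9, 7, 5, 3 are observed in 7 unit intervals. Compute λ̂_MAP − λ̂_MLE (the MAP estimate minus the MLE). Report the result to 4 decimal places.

Σxᵢ = 37. Posterior is Gamma(40, 13); MAP = (40−1)/13 = 39/13 ≈ 3.00000.
MLE = x̄ = 37/7 ≈ 5.28571.
Difference = 39/13 − 37/7 = -16/7 ≈ -2.2857.

MAP − MLE = -2.2857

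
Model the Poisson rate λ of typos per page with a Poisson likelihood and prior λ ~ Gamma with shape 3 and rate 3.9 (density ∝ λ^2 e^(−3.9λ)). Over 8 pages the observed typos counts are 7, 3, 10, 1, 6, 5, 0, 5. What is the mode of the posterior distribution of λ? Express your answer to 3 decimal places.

λ̂_MAP = 3.277

Σxᵢ = 7+3+10+1+6+5+0+5 = 37, with n = 8.
Posterior ∝ λ^2e^(−3.9λ) · λ^37e^(−8λ) = λ^39e^(−11.9λ), i.e. Gamma(shape=40, rate=11.9).
The mode of a Gamma(a, b) with a ≥ 1 (shape–rate) is (a−1)/b = 39/11.9 ≈ 3.277.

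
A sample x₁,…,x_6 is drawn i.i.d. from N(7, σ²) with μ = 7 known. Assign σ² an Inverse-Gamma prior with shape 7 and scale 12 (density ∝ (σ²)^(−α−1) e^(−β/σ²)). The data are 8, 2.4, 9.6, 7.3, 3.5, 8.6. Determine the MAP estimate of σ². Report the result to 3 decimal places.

Sum of squared deviations about the known mean: SS = (8−7)² + (2.4−7)² + (9.6−7)² + (7.3−7)² + (3.5−7)² + (8.6−7)² = 43.82.
The Normal likelihood contributes (σ²)^(−n/2) exp(−SS/(2σ²)), so the posterior is Inverse-Gamma(α + n/2, β + SS/2) = Inverse-Gamma(10, 33.91).
The mode of Inverse-Gamma(a, b) is b/(a+1) = 33.91/11 ≈ 3.083.

σ̂²_MAP = 3.083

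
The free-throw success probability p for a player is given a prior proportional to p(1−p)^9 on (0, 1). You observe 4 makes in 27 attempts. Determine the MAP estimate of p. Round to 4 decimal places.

The prior density ∝ p(1−p)^9 is the kernel of Beta(2, 10).
Data: 4 successes in 27 trials. The binomial likelihood contributes p^4(1−p)^23, so the posterior is Beta(2+4, 10+23) = Beta(6, 33).
For Beta(a, b) with a, b > 1 the mode is (a−1)/(a+b−2) = 5/37 ≈ 0.1351.

p̂_MAP = 0.1351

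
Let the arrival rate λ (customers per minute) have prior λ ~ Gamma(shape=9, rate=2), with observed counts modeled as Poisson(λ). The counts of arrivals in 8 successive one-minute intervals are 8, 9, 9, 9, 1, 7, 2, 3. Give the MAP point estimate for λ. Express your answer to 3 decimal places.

λ̂_MAP = 5.600

Σxᵢ = 8+9+9+9+1+7+2+3 = 48, with n = 8.
Posterior ∝ λ^8e^(−2λ) · λ^48e^(−8λ) = λ^56e^(−10λ), i.e. Gamma(shape=57, rate=10).
The mode of a Gamma(a, b) with a ≥ 1 (shape–rate) is (a−1)/b = 56/10 ≈ 5.600.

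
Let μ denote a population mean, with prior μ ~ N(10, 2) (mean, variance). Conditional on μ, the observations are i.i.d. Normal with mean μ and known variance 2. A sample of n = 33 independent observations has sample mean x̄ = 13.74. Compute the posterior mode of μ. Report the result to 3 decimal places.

n = 33, x̄ = 13.74.
For a Normal prior and Normal likelihood with known variance, the posterior is Normal; its mode equals its mean, the precision-weighted average.
Prior precision 1/σ₀² = 1/2 = 0.5; data precision n/σ² = 33/2 = 16.5.
μ̂ = (0.5·10 + 16.5·13.74) / (0.5 + 16.5) = 231.71/17 = 13.630.

μ̂_MAP = 13.630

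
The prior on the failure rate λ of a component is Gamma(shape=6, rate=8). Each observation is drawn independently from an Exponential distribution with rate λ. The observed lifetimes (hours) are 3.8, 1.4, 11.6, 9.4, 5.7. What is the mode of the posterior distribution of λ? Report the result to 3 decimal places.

The Exponential(rate=λ) likelihood is ∝ λ^n e^(−λΣtᵢ). Here n = 5 and Σtᵢ = 3.8 + 1.4 + 11.6 + 9.4 + 5.7 = 31.9.
Posterior ∝ λ^5e^(−8λ) · λ^5e^(−31.9λ) = λ^10e^(−39.9λ), i.e. Gamma(11, 39.9).
Mode = (a−1)/b = 10/39.9 ≈ 0.251.

λ̂_MAP = 0.251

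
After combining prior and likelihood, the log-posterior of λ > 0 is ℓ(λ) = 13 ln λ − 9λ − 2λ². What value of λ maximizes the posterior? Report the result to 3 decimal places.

λ̂_MAP = 1.000

ℓ'(λ) = 13/λ − 9 − 4λ. Setting this to zero and multiplying by λ: 4λ² + 9λ − 13 = 0.
λ = (−9 + √(9² + 4·4·13)) / (2·4) = (−9 + √289) / 8 = (−9 + 17)/8 = 1.
ℓ''(λ) = −13/λ² − 4 < 0, confirming a maximum.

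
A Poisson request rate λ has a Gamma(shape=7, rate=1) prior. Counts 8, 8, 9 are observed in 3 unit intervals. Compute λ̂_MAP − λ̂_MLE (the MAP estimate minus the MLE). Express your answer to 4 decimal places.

Σxᵢ = 25. Posterior is Gamma(32, 4); MAP = (32−1)/4 = 31/4 ≈ 7.75000.
MLE = x̄ = 25/3 ≈ 8.33333.
Difference = 31/4 − 25/3 = -7/12 ≈ -0.5833.

MAP − MLE = -0.5833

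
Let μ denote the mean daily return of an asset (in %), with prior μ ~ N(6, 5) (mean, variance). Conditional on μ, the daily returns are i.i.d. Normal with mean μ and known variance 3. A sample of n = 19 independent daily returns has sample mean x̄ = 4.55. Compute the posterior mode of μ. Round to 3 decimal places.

μ̂_MAP = 4.594

n = 19, x̄ = 4.55.
For a Normal prior and Normal likelihood with known variance, the posterior is Normal; its mode equals its mean, the precision-weighted average.
Prior precision 1/σ₀² = 1/5 = 0.2; data precision n/σ² = 19/3.
μ̂ = (0.2·6 + (19/3)·4.55) / (0.2 + 19/3) = (1801/60)/(98/15) = 1801/392 ≈ 4.594.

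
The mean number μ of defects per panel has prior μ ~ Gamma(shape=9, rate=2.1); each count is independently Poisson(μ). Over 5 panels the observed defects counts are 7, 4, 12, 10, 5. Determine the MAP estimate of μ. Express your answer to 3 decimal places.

μ̂_MAP = 6.479

Σxᵢ = 7+4+12+10+5 = 38, with n = 5.
Posterior ∝ μ^8e^(−2.1μ) · μ^38e^(−5μ) = μ^46e^(−7.1μ), i.e. Gamma(shape=47, rate=7.1).
The mode of a Gamma(a, b) with a ≥ 1 (shape–rate) is (a−1)/b = 46/7.1 ≈ 6.479.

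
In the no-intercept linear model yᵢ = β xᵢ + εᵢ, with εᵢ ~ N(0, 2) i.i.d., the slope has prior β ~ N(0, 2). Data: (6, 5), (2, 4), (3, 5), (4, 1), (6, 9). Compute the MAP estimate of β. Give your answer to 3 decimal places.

β̂_MAP = 1.088

log p(β | y) = −Σ(yᵢ − βxᵢ)²/(2·2) − β²/(2·2) + const.
Setting the derivative to zero: Σxᵢ(yᵢ − βxᵢ)/2 − β/2 = 0, so β = Σxᵢyᵢ / (Σxᵢ² + σ²/τ²).
Σxᵢyᵢ = 6·5 + 2·4 + 3·5 + 4·1 + 6·9 = 111; Σxᵢ² = 101; σ²/τ² = 1.
β̂_MAP = 111 / (101 + 1) = 111/102 ≈ 1.088.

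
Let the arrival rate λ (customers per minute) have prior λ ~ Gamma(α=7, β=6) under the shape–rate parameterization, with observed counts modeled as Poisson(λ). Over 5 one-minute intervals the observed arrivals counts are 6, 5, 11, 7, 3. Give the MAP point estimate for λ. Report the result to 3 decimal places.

Σxᵢ = 6+5+11+7+3 = 32, with n = 5.
Posterior ∝ λ^6e^(−6λ) · λ^32e^(−5λ) = λ^38e^(−11λ), i.e. Gamma(shape=39, rate=11).
The mode of a Gamma(a, b) with a ≥ 1 (shape–rate) is (a−1)/b = 38/11 ≈ 3.455.

λ̂_MAP = 3.455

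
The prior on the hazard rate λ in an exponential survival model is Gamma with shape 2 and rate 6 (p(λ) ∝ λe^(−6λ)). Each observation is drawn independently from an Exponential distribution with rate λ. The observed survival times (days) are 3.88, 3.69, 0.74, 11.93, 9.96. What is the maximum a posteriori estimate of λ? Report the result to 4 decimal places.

The Exponential(rate=λ) likelihood is ∝ λ^n e^(−λΣtᵢ). Here n = 5 and Σtᵢ = 3.88 + 3.69 + 0.74 + 11.93 + 9.96 = 30.20.
Posterior ∝ λe^(−6λ) · λ^5e^(−30.20λ) = λ^6e^(−36.20λ), i.e. Gamma(7, 36.20).
Mode = (a−1)/b = 6/36.20 ≈ 0.1657.

λ̂_MAP = 0.1657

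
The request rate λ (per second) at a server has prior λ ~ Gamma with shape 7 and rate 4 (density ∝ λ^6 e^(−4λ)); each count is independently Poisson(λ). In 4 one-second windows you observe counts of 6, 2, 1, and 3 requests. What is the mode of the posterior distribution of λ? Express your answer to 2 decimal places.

Σxᵢ = 6+2+1+3 = 12, with n = 4.
Posterior ∝ λ^6e^(−4λ) · λ^12e^(−4λ) = λ^18e^(−8λ), i.e. Gamma(shape=19, rate=8).
The mode of a Gamma(a, b) with a ≥ 1 (shape–rate) is (a−1)/b = 18/8 ≈ 2.25.

λ̂_MAP = 2.25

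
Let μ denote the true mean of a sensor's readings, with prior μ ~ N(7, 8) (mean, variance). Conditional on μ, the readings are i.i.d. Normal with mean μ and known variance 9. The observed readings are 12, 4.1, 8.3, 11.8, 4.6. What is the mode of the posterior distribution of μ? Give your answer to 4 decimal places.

n = 5; x̄ = (12 + 4.1 + 8.3 + 11.8 + 4.6)/5 = 40.8/5 = 8.16.
For a Normal prior and Normal likelihood with known variance, the posterior is Normal; its mode equals its mean, the precision-weighted average.
Prior precision 1/σ₀² = 1/8 = 0.125; data precision n/σ² = 5/9.
μ̂ = (0.125·7 + (5/9)·8.16) / (0.125 + 5/9) = (649/120)/(49/72) = 1947/245 ≈ 7.9469.

μ̂_MAP = 7.9469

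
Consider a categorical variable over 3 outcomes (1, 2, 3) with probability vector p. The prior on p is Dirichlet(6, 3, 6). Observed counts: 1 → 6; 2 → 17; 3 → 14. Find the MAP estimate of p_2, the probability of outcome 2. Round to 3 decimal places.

The posterior is Dirichlet(αᵢ + nᵢ) = Dirichlet(12, 20, 20).
For a Dirichlet(a₁,…,a_K) with all aᵢ > 1, the mode has j-th component (aⱼ − 1)/(Σaᵢ − K).
Here Σaᵢ = 52 and K = 3, so p_2 = (20 − 1)/(52 − 3) = 19/49 ≈ 0.388.

MAP estimate: 0.388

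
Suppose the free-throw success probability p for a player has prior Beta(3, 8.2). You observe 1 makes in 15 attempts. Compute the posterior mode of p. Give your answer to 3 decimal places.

p̂_MAP = 0.124

Prior: Beta(3, 8.2).
Data: 1 success in 15 trials. The binomial likelihood contributes p(1−p)^14, so the posterior is Beta(3+1, 8.2+14) = Beta(4, 22.2).
For Beta(a, b) with a, b > 1 the mode is (a−1)/(a+b−2) = 3/24.2 ≈ 0.124.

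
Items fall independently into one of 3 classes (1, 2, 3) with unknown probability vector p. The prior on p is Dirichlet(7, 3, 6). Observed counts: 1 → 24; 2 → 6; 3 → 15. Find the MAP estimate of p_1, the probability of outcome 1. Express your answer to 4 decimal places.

MAP estimate: 0.5172

The posterior is Dirichlet(αᵢ + nᵢ) = Dirichlet(31, 9, 21).
For a Dirichlet(a₁,…,a_K) with all aᵢ > 1, the mode has j-th component (aⱼ − 1)/(Σaᵢ − K).
Here Σaᵢ = 61 and K = 3, so p_1 = (31 − 1)/(61 − 3) = 30/58 ≈ 0.5172.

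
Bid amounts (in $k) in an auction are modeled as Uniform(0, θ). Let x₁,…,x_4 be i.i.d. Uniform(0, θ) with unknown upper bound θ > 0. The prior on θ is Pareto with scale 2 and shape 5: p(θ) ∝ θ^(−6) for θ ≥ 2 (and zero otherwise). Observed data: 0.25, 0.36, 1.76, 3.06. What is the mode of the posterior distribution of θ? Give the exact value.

θ̂_MAP = 3.06

The Uniform(0, θ) likelihood is θ^(−n) for θ ≥ max(xᵢ), zero otherwise. Here max(xᵢ) = 3.06.
Posterior ∝ θ^(−6) · θ^(−4) = θ^(−10) on θ ≥ max(2, 3.06) = 3.06.
This density is strictly decreasing in θ, so the posterior mode lies at the lower boundary of the support.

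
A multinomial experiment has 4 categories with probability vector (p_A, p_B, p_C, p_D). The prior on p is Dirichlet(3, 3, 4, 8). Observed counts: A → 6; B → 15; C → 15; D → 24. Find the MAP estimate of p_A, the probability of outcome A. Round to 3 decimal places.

The posterior is Dirichlet(αᵢ + nᵢ) = Dirichlet(9, 18, 19, 32).
For a Dirichlet(a₁,…,a_K) with all aᵢ > 1, the mode has j-th component (aⱼ − 1)/(Σaᵢ − K).
Here Σaᵢ = 78 and K = 4, so p_A = (9 − 1)/(78 − 4) = 8/74 ≈ 0.108.

MAP estimate of p_A = 0.108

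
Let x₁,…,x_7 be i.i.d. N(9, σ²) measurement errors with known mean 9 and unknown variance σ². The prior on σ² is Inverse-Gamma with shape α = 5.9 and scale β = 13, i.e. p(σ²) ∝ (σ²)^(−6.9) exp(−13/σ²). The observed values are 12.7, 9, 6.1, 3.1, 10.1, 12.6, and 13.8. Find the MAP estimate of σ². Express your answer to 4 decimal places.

σ̂²_MAP = 5.7750

Sum of squared deviations about the known mean: SS = (12.7−9)² + (9−9)² + (6.1−9)² + (3.1−9)² + (10.1−9)² + (12.6−9)² + (13.8−9)² = 94.12.
The Normal likelihood contributes (σ²)^(−n/2) exp(−SS/(2σ²)), so the posterior is Inverse-Gamma(α + n/2, β + SS/2) = Inverse-Gamma(9.4, 60.06).
The mode of Inverse-Gamma(a, b) is b/(a+1) = 60.06/10.4 ≈ 5.7750.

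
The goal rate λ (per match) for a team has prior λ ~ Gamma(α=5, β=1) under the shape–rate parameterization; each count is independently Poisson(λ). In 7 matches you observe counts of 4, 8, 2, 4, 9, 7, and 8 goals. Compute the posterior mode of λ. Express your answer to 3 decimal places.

Σxᵢ = 4+8+2+4+9+7+8 = 42, with n = 7.
Posterior ∝ λ^4e^(−1λ) · λ^42e^(−7λ) = λ^46e^(−8λ), i.e. Gamma(shape=47, rate=8).
The mode of a Gamma(a, b) with a ≥ 1 (shape–rate) is (a−1)/b = 46/8 ≈ 5.750.

λ̂_MAP = 5.750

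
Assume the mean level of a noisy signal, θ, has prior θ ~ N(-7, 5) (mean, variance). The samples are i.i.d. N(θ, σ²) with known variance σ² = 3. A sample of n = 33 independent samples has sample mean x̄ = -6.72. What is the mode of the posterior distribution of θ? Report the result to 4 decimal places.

n = 33, x̄ = -6.72.
For a Normal prior and Normal likelihood with known variance, the posterior is Normal; its mode equals its mean, the precision-weighted average.
Prior precision 1/σ₀² = 1/5 = 0.2; data precision n/σ² = 33/3 = 11.
θ̂ = (0.2·(-7) + 11·(-6.72)) / (0.2 + 11) = (-75.32)/11.2 = -6.7250.

θ̂_MAP = -6.7250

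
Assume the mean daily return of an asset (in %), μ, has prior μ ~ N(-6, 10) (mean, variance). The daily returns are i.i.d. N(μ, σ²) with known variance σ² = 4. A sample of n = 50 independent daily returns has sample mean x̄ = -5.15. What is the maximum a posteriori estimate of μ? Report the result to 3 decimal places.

μ̂_MAP = -5.157

n = 50, x̄ = -5.15.
For a Normal prior and Normal likelihood with known variance, the posterior is Normal; its mode equals its mean, the precision-weighted average.
Prior precision 1/σ₀² = 1/10 = 0.1; data precision n/σ² = 50/4 = 12.5.
μ̂ = (0.1·(-6) + 12.5·(-5.15)) / (0.1 + 12.5) = (-64.975)/12.6 = -2599/504 ≈ -5.157.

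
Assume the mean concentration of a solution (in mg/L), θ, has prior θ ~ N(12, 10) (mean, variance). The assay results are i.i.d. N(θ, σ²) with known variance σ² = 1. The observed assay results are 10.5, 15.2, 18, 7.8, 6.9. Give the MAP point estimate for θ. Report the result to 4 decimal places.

n = 5; x̄ = (10.5 + 15.2 + 18 + 7.8 + 6.9)/5 = 58.4/5 = 11.68.
For a Normal prior and Normal likelihood with known variance, the posterior is Normal; its mode equals its mean, the precision-weighted average.
Prior precision 1/σ₀² = 1/10 = 0.1; data precision n/σ² = 5/1 = 5.
θ̂ = (0.1·12 + 5·11.68) / (0.1 + 5) = 59.6/5.1 = 596/51 ≈ 11.6863.

θ̂_MAP = 11.6863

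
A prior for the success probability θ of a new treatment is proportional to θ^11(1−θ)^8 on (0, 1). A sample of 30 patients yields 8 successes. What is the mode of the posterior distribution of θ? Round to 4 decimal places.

θ̂_MAP = 0.3878

The prior density ∝ θ^11(1−θ)^8 is the kernel of Beta(12, 9).
Data: 8 successes in 30 trials. The binomial likelihood contributes θ^8(1−θ)^22, so the posterior is Beta(12+8, 9+22) = Beta(20, 31).
For Beta(a, b) with a, b > 1 the mode is (a−1)/(a+b−2) = 19/49 ≈ 0.3878.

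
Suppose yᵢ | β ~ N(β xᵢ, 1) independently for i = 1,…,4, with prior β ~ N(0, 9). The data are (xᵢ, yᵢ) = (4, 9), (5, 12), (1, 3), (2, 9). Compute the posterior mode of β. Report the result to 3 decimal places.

log p(β | y) = −Σ(yᵢ − βxᵢ)²/(2·1) − β²/(2·9) + const.
Setting the derivative to zero: Σxᵢ(yᵢ − βxᵢ)/1 − β/9 = 0, so β = Σxᵢyᵢ / (Σxᵢ² + σ²/τ²).
Σxᵢyᵢ = 4·9 + 5·12 + 1·3 + 2·9 = 117; Σxᵢ² = 46; σ²/τ² = 1/9.
β̂_MAP = 117 / (46 + 1/9) = 117/(415/9) = 1053/415 ≈ 2.537.

β̂_MAP = 2.537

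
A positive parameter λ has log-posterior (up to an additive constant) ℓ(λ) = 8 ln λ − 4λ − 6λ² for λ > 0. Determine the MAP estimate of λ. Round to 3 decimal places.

λ̂_MAP = 0.667

ℓ'(λ) = 8/λ − 4 − 12λ. Setting this to zero and multiplying by λ: 12λ² + 4λ − 8 = 0.
λ = (−4 + √(4² + 4·12·8)) / (2·12) = (−4 + √400) / 24 = (−4 + 20)/24 = 2/3.
ℓ''(λ) = −8/λ² − 12 < 0, confirming a maximum.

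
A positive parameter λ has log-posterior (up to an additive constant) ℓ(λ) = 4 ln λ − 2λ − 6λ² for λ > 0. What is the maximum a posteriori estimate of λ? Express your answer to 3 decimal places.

λ̂_MAP = 0.500

ℓ'(λ) = 4/λ − 2 − 12λ. Setting this to zero and multiplying by λ: 12λ² + 2λ − 4 = 0.
λ = (−2 + √(2² + 4·12·4)) / (2·12) = (−2 + √196) / 24 = (−2 + 14)/24 = 1/2.
ℓ''(λ) = −4/λ² − 12 < 0, confirming a maximum.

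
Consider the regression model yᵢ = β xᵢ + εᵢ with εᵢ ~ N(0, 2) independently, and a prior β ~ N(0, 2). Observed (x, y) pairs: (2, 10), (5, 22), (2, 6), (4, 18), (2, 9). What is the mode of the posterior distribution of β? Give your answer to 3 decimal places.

log p(β | y) = −Σ(yᵢ − βxᵢ)²/(2·2) − β²/(2·2) + const.
Setting the derivative to zero: Σxᵢ(yᵢ − βxᵢ)/2 − β/2 = 0, so β = Σxᵢyᵢ / (Σxᵢ² + σ²/τ²).
Σxᵢyᵢ = 2·10 + 5·22 + 2·6 + 4·18 + 2·9 = 232; Σxᵢ² = 53; σ²/τ² = 1.
β̂_MAP = 232 / (53 + 1) = 232/54 ≈ 4.296.

β̂_MAP = 4.296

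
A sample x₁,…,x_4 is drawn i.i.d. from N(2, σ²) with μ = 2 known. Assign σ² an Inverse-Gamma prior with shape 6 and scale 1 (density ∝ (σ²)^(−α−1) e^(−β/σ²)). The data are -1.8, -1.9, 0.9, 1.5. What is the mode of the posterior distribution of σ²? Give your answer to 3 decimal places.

Sum of squared deviations about the known mean: SS = (-1.8−2)² + (-1.9−2)² + (0.9−2)² + (1.5−2)² = 31.11.
The Normal likelihood contributes (σ²)^(−n/2) exp(−SS/(2σ²)), so the posterior is Inverse-Gamma(α + n/2, β + SS/2) = Inverse-Gamma(8, 16.555).
The mode of Inverse-Gamma(a, b) is b/(a+1) = 16.555/9 ≈ 1.839.

σ̂²_MAP = 1.839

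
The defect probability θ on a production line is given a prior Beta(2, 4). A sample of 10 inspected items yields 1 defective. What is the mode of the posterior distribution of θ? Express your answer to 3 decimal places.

θ̂_MAP = 0.143

Prior: Beta(2, 4).
Data: 1 success in 10 trials. The binomial likelihood contributes θ(1−θ)^9, so the posterior is Beta(2+1, 4+9) = Beta(3, 13).
For Beta(a, b) with a, b > 1 the mode is (a−1)/(a+b−2) = 2/14 ≈ 0.143.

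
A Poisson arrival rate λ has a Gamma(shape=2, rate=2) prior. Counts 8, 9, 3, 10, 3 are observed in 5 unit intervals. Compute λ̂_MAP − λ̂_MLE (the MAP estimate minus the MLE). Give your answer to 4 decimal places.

MAP − MLE = -1.7429

Σxᵢ = 33. Posterior is Gamma(35, 7); MAP = (35−1)/7 = 34/7 ≈ 4.85714.
MLE = x̄ = 33/5 ≈ 6.60000.
Difference = 34/7 − 33/5 = -61/35 ≈ -1.7429.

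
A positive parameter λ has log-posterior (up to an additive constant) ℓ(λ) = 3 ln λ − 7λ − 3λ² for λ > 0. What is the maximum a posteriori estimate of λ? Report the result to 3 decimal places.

λ̂_MAP = 0.333

ℓ'(λ) = 3/λ − 7 − 6λ. Setting this to zero and multiplying by λ: 6λ² + 7λ − 3 = 0.
λ = (−7 + √(7² + 4·6·3)) / (2·6) = (−7 + √121) / 12 = (−7 + 11)/12 = 1/3.
ℓ''(λ) = −3/λ² − 6 < 0, confirming a maximum.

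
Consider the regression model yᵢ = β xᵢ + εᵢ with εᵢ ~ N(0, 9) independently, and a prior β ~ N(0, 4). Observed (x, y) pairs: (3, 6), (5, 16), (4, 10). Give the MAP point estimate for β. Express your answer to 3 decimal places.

log p(β | y) = −Σ(yᵢ − βxᵢ)²/(2·9) − β²/(2·4) + const.
Setting the derivative to zero: Σxᵢ(yᵢ − βxᵢ)/9 − β/4 = 0, so β = Σxᵢyᵢ / (Σxᵢ² + σ²/τ²).
Σxᵢyᵢ = 3·6 + 5·16 + 4·10 = 138; Σxᵢ² = 50; σ²/τ² = 2.25.
β̂_MAP = 138 / (50 + 2.25) = 138/52.25 ≈ 2.641.

β̂_MAP = 2.641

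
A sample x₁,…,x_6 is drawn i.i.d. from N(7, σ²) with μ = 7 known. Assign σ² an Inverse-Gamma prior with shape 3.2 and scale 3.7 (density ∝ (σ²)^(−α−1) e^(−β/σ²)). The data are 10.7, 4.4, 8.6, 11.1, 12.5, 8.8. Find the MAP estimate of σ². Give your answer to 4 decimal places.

σ̂²_MAP = 5.6049

Sum of squared deviations about the known mean: SS = (10.7−7)² + (4.4−7)² + (8.6−7)² + (11.1−7)² + (12.5−7)² + (8.8−7)² = 73.31.
The Normal likelihood contributes (σ²)^(−n/2) exp(−SS/(2σ²)), so the posterior is Inverse-Gamma(α + n/2, β + SS/2) = Inverse-Gamma(6.2, 40.355).
The mode of Inverse-Gamma(a, b) is b/(a+1) = 40.355/7.2 ≈ 5.6049.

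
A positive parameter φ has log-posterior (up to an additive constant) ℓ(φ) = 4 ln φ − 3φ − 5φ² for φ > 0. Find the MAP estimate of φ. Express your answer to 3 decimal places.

ℓ'(φ) = 4/φ − 3 − 10φ. Setting this to zero and multiplying by φ: 10φ² + 3φ − 4 = 0.
φ = (−3 + √(3² + 4·10·4)) / (2·10) = (−3 + √169) / 20 = (−3 + 13)/20 = 1/2.
ℓ''(φ) = −4/φ² − 10 < 0, confirming a maximum.

φ̂_MAP = 0.500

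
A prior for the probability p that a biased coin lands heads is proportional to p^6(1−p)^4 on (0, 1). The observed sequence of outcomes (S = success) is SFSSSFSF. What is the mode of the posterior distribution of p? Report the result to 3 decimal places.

p̂_MAP = 0.611

The prior density ∝ p^6(1−p)^4 is the kernel of Beta(7, 5).
Data: 5 successes in 8 trials (from the sequence). The binomial likelihood contributes p^5(1−p)^3, so the posterior is Beta(7+5, 5+3) = Beta(12, 8).
For Beta(a, b) with a, b > 1 the mode is (a−1)/(a+b−2) = 11/18 ≈ 0.611.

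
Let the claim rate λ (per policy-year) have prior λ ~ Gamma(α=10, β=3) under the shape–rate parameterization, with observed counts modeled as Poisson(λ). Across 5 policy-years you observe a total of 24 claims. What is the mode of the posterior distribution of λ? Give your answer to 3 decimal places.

λ̂_MAP = 4.125

Σxᵢ = 24, n = 5.
Posterior ∝ λ^9e^(−3λ) · λ^24e^(−5λ) = λ^33e^(−8λ), i.e. Gamma(shape=34, rate=8).
The mode of a Gamma(a, b) with a ≥ 1 (shape–rate) is (a−1)/b = 33/8 ≈ 4.125.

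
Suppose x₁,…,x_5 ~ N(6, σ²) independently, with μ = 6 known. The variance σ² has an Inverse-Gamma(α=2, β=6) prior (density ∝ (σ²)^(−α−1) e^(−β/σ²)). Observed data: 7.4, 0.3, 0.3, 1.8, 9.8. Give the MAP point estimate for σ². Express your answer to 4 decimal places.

σ̂²_MAP = 10.0927

Sum of squared deviations about the known mean: SS = (7.4−6)² + (0.3−6)² + (0.3−6)² + (1.8−6)² + (9.8−6)² = 99.02.
The Normal likelihood contributes (σ²)^(−n/2) exp(−SS/(2σ²)), so the posterior is Inverse-Gamma(α + n/2, β + SS/2) = Inverse-Gamma(4.5, 55.51).
The mode of Inverse-Gamma(a, b) is b/(a+1) = 55.51/5.5 ≈ 10.0927.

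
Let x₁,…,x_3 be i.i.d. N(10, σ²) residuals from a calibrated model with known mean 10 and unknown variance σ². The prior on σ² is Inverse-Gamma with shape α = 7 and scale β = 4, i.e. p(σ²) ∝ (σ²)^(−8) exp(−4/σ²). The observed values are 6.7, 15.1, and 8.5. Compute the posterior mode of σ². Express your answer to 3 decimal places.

σ̂²_MAP = 2.482

Sum of squared deviations about the known mean: SS = (6.7−10)² + (15.1−10)² + (8.5−10)² = 39.15.
The Normal likelihood contributes (σ²)^(−n/2) exp(−SS/(2σ²)), so the posterior is Inverse-Gamma(α + n/2, β + SS/2) = Inverse-Gamma(8.5, 23.575).
The mode of Inverse-Gamma(a, b) is b/(a+1) = 23.575/9.5 ≈ 2.482.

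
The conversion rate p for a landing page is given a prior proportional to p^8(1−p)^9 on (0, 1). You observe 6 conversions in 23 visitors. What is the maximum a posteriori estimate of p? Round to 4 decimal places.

The prior density ∝ p^8(1−p)^9 is the kernel of Beta(9, 10).
Data: 6 successes in 23 trials. The binomial likelihood contributes p^6(1−p)^17, so the posterior is Beta(9+6, 10+17) = Beta(15, 27).
For Beta(a, b) with a, b > 1 the mode is (a−1)/(a+b−2) = 14/40 ≈ 0.3500.

p̂_MAP = 0.3500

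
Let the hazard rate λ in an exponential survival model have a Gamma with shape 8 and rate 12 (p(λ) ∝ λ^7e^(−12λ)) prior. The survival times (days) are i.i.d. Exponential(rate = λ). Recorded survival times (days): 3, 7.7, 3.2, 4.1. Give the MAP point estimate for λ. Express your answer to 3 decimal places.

The Exponential(rate=λ) likelihood is ∝ λ^n e^(−λΣtᵢ). Here n = 4 and Σtᵢ = 3 + 7.7 + 3.2 + 4.1 = 18.
Posterior ∝ λ^7e^(−12λ) · λ^4e^(−18λ) = λ^11e^(−30λ), i.e. Gamma(12, 30).
Mode = (a−1)/b = 11/30 ≈ 0.367.

λ̂_MAP = 0.367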